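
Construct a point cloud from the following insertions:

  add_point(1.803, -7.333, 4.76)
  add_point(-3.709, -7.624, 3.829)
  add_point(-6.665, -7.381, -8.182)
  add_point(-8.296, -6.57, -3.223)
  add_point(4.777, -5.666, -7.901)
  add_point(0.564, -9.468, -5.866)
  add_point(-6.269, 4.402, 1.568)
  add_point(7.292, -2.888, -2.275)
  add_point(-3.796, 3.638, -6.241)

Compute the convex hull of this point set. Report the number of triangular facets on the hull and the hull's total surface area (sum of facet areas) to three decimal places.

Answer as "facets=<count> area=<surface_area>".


Hull vertices (9/9): indices [0, 1, 2, 3, 4, 5, 6, 7, 8].

Triangle areas on the boundary:
  f1: (p0, p6, p7) → 71.1591
  f2: (p8, p6, p3) → 45.5960
  f3: (p8, p6, p7) → 55.3753
  f4: (p1, p6, p3) → 49.0034
  f5: (p1, p0, p6) → 34.4073
  f6: (p4, p8, p7) → 42.5857
  f7: (p5, p0, p7) → 45.8493
  f8: (p5, p4, p7) → 19.7898
  f9: (p5, p1, p0) → 29.2748
  f10: (p2, p1, p3) → 18.0055
  f11: (p2, p5, p1) → 41.8836
  f12: (p2, p5, p4) → 21.9972
  f13: (p2, p8, p3) → 29.7106
  f14: (p2, p4, p8) → 61.5176
Σ area = 566.155

Euler: V−E+F = 9−21+14 = 2.

facets=14 area=566.155


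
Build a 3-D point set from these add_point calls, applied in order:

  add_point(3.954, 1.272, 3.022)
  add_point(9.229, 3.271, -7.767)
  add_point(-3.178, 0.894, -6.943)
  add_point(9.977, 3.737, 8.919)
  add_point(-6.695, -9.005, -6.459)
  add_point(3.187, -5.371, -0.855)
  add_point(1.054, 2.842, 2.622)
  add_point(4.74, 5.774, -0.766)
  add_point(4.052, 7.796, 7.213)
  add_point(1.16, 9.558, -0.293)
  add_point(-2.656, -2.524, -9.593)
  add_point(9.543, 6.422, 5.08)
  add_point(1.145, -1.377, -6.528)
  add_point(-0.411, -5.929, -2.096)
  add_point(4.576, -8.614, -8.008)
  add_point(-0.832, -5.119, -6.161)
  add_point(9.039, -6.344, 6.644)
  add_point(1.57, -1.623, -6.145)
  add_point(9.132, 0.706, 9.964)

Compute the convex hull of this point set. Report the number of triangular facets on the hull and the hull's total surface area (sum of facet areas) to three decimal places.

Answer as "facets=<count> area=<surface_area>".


facets=18 area=924.964

Points on the hull: [1, 2, 3, 4, 8, 9, 10, 11, 14, 16, 18] (11 of 19).

Facet areas (half cross-product norm):
  f1: (p14, p10, p4) → 38.8274
  f2: (p8, p9, p4) → 84.8684
  f3: (p2, p9, p4) → 37.7762
  f4: (p2, p10, p4) → 16.9950
  f5: (p16, p14, p4) → 86.9728
  f6: (p11, p8, p3) → 14.1900
  f7: (p11, p8, p9) → 24.8785
  f8: (p1, p14, p10) → 58.1077
  f9: (p1, p2, p9) → 65.9185
  f10: (p1, p2, p10) → 27.5732
  f11: (p1, p11, p9) → 61.7711
  f12: (p1, p16, p14) → 95.4479
  f13: (p1, p16, p3) → 83.9414
  f14: (p1, p11, p3) → 23.4238
  f15: (p18, p8, p3) → 11.3644
  f16: (p18, p16, p3) → 9.2796
  f17: (p18, p8, p4) → 109.7509
  f18: (p18, p16, p4) → 73.8775
Σ area = 924.964

Euler: V−E+F = 11−27+18 = 2.


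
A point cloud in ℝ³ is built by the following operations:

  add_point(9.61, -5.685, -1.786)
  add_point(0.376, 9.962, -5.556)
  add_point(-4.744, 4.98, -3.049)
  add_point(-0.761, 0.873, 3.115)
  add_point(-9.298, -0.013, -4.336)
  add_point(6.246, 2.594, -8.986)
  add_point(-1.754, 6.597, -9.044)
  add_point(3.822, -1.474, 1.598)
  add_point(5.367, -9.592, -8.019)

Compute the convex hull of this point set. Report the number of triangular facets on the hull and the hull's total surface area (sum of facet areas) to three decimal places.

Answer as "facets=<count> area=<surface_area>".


facets=14 area=601.172

9 of the 9 inputs are extreme points: [0, 1, 2, 3, 4, 5, 6, 7, 8].

Area of each hull facet:
  f1: (p8, p3, p4) → 91.4052
  f2: (p8, p3, p0) → 55.7734
  f3: (p2, p1, p4) → 13.1417
  f4: (p2, p3, p4) → 28.7932
  f5: (p2, p3, p1) → 30.8753
  f6: (p7, p1, p0) → 50.5569
  f7: (p7, p3, p0) → 4.4817
  f8: (p7, p3, p1) → 33.8198
  f9: (p6, p1, p4) → 27.2103
  f10: (p6, p8, p4) → 93.7457
  f11: (p5, p1, p0) → 50.2376
  f12: (p5, p8, p0) → 46.8490
  f13: (p5, p6, p1) → 23.6042
  f14: (p5, p6, p8) → 50.6779
Σ area = 601.172

Euler: V−E+F = 9−21+14 = 2.


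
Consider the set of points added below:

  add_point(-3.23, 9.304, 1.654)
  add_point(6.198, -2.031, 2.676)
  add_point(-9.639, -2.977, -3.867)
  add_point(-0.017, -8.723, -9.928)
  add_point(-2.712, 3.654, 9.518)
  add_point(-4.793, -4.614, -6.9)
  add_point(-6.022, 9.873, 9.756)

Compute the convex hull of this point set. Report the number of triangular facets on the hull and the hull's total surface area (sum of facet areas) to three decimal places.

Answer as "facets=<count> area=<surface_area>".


facets=10 area=613.227

7 of the 7 inputs are extreme points: [0, 1, 2, 3, 4, 5, 6].

Per-facet area ½‖(b−a)×(c−a)‖:
  f1: (p0, p6, p2) → 61.7635
  f2: (p0, p6, p1) → 62.2709
  f3: (p0, p3, p1) → 114.9956
  f4: (p4, p6, p2) → 57.0288
  f5: (p4, p6, p1) → 29.4010
  f6: (p4, p3, p2) → 101.5464
  f7: (p4, p3, p1) → 91.7290
  f8: (p5, p3, p2) → 7.1175
  f9: (p5, p0, p2) → 44.2447
  f10: (p5, p0, p3) → 43.1298
Σ area = 613.227

Check V−E+F: 7 − 15 + 10 = 2.


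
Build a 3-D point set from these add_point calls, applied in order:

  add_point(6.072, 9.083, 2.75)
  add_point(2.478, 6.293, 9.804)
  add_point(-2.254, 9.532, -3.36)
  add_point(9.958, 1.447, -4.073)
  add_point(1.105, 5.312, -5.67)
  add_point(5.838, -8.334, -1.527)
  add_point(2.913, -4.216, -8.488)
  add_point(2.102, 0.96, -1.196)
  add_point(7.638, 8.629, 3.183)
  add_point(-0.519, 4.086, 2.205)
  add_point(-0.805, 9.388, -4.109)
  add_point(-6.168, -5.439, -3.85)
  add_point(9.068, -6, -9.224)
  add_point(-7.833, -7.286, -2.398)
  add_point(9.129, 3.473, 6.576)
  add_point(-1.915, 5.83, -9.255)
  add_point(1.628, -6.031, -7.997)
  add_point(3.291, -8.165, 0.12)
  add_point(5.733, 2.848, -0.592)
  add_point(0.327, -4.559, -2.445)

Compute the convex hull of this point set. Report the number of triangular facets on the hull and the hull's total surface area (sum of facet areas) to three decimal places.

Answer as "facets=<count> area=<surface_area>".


facets=24 area=940.679

14 of the 20 inputs are extreme points: [0, 1, 2, 3, 5, 8, 10, 11, 12, 13, 14, 15, 16, 17].

Triangle areas on the boundary:
  f1: (p1, p2, p13) → 125.7614
  f2: (p15, p2, p13) → 55.4591
  f3: (p17, p1, p13) → 99.6301
  f4: (p17, p5, p13) → 12.4040
  f5: (p12, p15, p3) → 62.1725
  f6: (p0, p1, p2) → 42.7810
  f7: (p0, p8, p1) → 7.0501
  f8: (p10, p15, p2) → 5.0161
  f9: (p10, p0, p2) → 7.5742
  f10: (p10, p0, p8) → 4.3634
  f11: (p10, p15, p3) → 41.7220
  f12: (p10, p8, p3) → 56.8517
  f13: (p14, p8, p1) → 24.1971
  f14: (p14, p17, p1) → 57.0159
  f15: (p14, p17, p5) → 22.0450
  f16: (p14, p8, p3) → 32.2790
  f17: (p14, p12, p3) → 35.3388
  f18: (p14, p12, p5) → 62.5184
  f19: (p16, p12, p15) → 45.2915
  f20: (p16, p5, p13) → 44.5649
  f21: (p16, p12, p5) → 28.0451
  f22: (p11, p15, p13) → 6.4740
  f23: (p11, p16, p13) → 9.0659
  f24: (p11, p16, p15) → 53.0575
Σ area = 940.679

Euler: V−E+F = 14−36+24 = 2.


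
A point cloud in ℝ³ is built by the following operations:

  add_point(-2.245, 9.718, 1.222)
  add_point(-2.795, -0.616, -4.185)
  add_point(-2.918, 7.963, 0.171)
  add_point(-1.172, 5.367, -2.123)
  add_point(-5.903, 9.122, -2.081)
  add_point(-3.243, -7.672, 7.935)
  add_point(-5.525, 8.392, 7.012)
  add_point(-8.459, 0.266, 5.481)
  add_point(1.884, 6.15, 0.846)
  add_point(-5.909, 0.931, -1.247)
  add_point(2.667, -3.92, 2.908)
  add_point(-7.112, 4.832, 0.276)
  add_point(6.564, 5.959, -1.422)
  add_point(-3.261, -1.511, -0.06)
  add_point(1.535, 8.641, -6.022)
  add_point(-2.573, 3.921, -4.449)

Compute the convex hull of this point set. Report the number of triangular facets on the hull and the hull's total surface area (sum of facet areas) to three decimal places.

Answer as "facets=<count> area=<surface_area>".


Points on the hull: [0, 1, 4, 5, 6, 7, 9, 10, 11, 12, 14, 15] (12 of 16).

Area of each hull facet:
  f1: (p6, p5, p7) → 36.5510
  f2: (p6, p5, p12) → 117.7720
  f3: (p1, p14, p12) → 37.5878
  f4: (p4, p6, p7) → 39.7948
  f5: (p0, p14, p12) → 29.6361
  f6: (p0, p6, p12) → 27.4184
  f7: (p0, p4, p14) → 19.7400
  f8: (p0, p4, p6) → 16.5422
  f9: (p10, p5, p12) → 27.6940
  f10: (p10, p1, p12) → 50.5162
  f11: (p10, p1, p5) → 40.3573
  f12: (p9, p4, p1) → 18.0320
  f13: (p9, p5, p7) → 35.1878
  f14: (p9, p1, p5) → 29.1514
  f15: (p15, p1, p14) → 9.2824
  f16: (p15, p4, p14) → 21.0361
  f17: (p15, p4, p1) → 10.1417
  f18: (p11, p4, p7) → 5.9915
  f19: (p11, p9, p7) → 14.8010
  f20: (p11, p9, p4) → 9.2996
Σ area = 596.533

Euler characteristic 12−30+20 = 2 ✓

facets=20 area=596.533


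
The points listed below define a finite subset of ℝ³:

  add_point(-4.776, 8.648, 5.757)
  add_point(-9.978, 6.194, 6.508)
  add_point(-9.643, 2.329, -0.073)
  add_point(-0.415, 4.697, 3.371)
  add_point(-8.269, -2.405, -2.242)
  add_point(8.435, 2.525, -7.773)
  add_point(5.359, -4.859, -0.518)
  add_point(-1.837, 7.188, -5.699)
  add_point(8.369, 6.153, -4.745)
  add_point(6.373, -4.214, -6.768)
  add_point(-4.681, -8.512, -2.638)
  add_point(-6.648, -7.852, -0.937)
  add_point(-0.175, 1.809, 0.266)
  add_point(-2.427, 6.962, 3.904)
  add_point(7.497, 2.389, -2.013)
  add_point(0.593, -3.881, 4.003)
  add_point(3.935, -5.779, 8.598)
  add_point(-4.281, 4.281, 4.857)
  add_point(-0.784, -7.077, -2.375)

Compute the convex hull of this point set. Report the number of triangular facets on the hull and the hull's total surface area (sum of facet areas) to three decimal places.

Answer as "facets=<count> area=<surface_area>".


facets=24 area=898.276

14 of the 19 inputs are extreme points: [0, 1, 2, 4, 5, 6, 7, 8, 9, 10, 11, 14, 16, 18].

Per-facet area ½‖(b−a)×(c−a)‖:
  f1: (p0, p16, p1) → 49.4153
  f2: (p0, p7, p1) → 33.0367
  f3: (p11, p16, p1) → 112.3132
  f4: (p11, p16, p10) → 19.2426
  f5: (p9, p16, p5) → 53.4523
  f6: (p9, p7, p5) → 40.6212
  f7: (p9, p7, p10) → 85.4179
  f8: (p8, p0, p16) → 132.2348
  f9: (p8, p7, p5) → 24.3331
  f10: (p8, p0, p7) → 60.5185
  f11: (p4, p7, p10) → 39.2090
  f12: (p4, p11, p10) → 7.4818
  f13: (p18, p16, p10) → 22.1597
  f14: (p18, p9, p10) → 10.1446
  f15: (p14, p16, p5) → 23.6796
  f16: (p14, p8, p5) → 10.8601
  f17: (p14, p8, p16) → 9.3590
  f18: (p2, p11, p1) → 33.5285
  f19: (p2, p4, p11) → 9.3801
  f20: (p2, p7, p1) → 39.8310
  f21: (p2, p4, p7) → 29.0260
  f22: (p6, p9, p16) → 0.1838
  f23: (p6, p18, p16) → 31.3295
  f24: (p6, p18, p9) → 21.5172
Σ area = 898.276

Euler: V−E+F = 14−36+24 = 2.


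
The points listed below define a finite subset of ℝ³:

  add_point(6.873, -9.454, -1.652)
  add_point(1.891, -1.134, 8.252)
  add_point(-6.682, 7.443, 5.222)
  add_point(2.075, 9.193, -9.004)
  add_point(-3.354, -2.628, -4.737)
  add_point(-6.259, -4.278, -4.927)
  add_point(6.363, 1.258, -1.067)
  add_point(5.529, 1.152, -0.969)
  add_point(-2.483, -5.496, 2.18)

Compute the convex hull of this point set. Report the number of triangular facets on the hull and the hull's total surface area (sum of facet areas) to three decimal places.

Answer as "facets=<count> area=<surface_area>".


facets=10 area=694.387

Extreme-point indices: [0, 1, 2, 3, 5, 6, 8] — 7 of 9 on the boundary.

Facet areas (half cross-product norm):
  f1: (p5, p3, p2) → 113.5722
  f2: (p5, p3, p0) → 117.7714
  f3: (p6, p3, p2) → 90.4972
  f4: (p6, p1, p2) → 66.1037
  f5: (p6, p3, p0) → 49.5906
  f6: (p6, p1, p0) → 56.2675
  f7: (p8, p1, p2) → 53.3407
  f8: (p8, p5, p2) → 56.5086
  f9: (p8, p1, p0) → 47.0226
  f10: (p8, p5, p0) → 43.7127
Σ area = 694.387

Euler: V−E+F = 7−15+10 = 2.


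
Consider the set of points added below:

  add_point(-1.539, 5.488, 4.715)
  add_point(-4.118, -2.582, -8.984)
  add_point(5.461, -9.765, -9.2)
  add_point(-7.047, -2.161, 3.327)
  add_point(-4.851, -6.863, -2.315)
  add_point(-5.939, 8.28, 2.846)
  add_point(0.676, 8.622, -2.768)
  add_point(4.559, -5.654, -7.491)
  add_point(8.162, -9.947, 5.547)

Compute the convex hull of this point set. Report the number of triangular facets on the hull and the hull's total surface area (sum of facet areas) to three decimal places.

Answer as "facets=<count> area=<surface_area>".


9 of the 9 inputs are extreme points: [0, 1, 2, 3, 4, 5, 6, 7, 8].

Per-facet area ½‖(b−a)×(c−a)‖:
  f1: (p1, p2, p6) → 79.9196
  f2: (p0, p8, p3) → 80.9347
  f3: (p0, p6, p8) → 74.9290
  f4: (p4, p8, p3) → 59.4567
  f5: (p4, p2, p8) → 88.1805
  f6: (p4, p1, p3) → 28.9698
  f7: (p4, p1, p2) → 46.3306
  f8: (p7, p6, p8) → 109.9863
  f9: (p7, p2, p8) → 32.2254
  f10: (p7, p2, p6) → 3.1616
  f11: (p5, p0, p3) → 26.2300
  f12: (p5, p0, p6) → 22.3541
  f13: (p5, p1, p3) → 66.4982
  f14: (p5, p1, p6) → 59.3912
Σ area = 778.568

Euler: V−E+F = 9−21+14 = 2.

facets=14 area=778.568


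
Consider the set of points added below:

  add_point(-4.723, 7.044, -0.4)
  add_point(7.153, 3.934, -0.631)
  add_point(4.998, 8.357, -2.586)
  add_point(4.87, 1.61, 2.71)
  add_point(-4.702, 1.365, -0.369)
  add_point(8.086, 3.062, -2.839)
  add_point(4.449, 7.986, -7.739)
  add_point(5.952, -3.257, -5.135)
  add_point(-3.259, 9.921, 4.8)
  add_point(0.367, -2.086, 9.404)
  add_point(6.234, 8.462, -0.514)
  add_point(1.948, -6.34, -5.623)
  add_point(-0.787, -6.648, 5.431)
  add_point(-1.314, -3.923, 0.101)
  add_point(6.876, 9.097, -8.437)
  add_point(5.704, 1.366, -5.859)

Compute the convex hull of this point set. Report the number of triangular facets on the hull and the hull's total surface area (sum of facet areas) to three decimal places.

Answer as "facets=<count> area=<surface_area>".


facets=24 area=685.101

Points on the hull: [0, 1, 3, 4, 5, 6, 7, 8, 9, 10, 11, 12, 13, 14] (14 of 16).

Triangle areas on the boundary:
  f1: (p4, p11, p0) → 24.0765
  f2: (p4, p8, p0) → 15.3906
  f3: (p4, p9, p12) → 32.4486
  f4: (p4, p9, p8) → 56.5187
  f5: (p7, p11, p12) → 28.7332
  f6: (p7, p9, p5) → 53.1614
  f7: (p7, p9, p12) → 38.8653
  f8: (p13, p11, p12) → 17.9263
  f9: (p13, p4, p12) → 16.4514
  f10: (p13, p4, p11) → 19.4051
  f11: (p14, p7, p11) → 25.6065
  f12: (p14, p7, p5) → 27.0597
  f13: (p14, p8, p0) → 42.6028
  f14: (p3, p9, p5) → 6.2646
  f15: (p3, p1, p5) → 4.6292
  f16: (p3, p1, p9) → 1.9013
  f17: (p10, p9, p8) → 72.0298
  f18: (p10, p1, p9) → 29.6435
  f19: (p10, p14, p8) → 36.8340
  f20: (p10, p1, p5) → 5.3229
  f21: (p10, p14, p5) → 23.2071
  f22: (p6, p11, p0) → 82.6013
  f23: (p6, p14, p0) → 7.8874
  f24: (p6, p14, p11) → 16.5332
Σ area = 685.101

Euler characteristic 14−36+24 = 2 ✓


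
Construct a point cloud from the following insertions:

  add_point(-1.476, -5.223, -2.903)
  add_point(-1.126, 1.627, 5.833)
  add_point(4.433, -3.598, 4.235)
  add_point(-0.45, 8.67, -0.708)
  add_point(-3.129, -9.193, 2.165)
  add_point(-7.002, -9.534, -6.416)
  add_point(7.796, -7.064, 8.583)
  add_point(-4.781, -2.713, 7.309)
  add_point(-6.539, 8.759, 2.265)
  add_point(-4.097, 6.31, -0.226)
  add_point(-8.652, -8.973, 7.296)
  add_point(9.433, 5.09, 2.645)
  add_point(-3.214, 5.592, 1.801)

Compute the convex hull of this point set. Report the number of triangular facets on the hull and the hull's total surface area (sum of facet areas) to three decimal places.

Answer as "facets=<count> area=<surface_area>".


facets=16 area=858.054

Hull vertices (10/13): indices [1, 3, 4, 5, 6, 7, 8, 9, 10, 11].

Facet areas (half cross-product norm):
  f1: (p5, p8, p10) → 124.3505
  f2: (p6, p5, p11) → 143.4781
  f3: (p3, p8, p11) → 27.5555
  f4: (p3, p5, p11) → 110.8851
  f5: (p7, p8, p10) → 33.3819
  f6: (p7, p6, p10) → 48.0150
  f7: (p1, p8, p11) → 54.7060
  f8: (p1, p6, p11) → 68.3400
  f9: (p1, p7, p8) → 27.0326
  f10: (p1, p7, p6) → 37.1093
  f11: (p4, p5, p10) → 33.6605
  f12: (p4, p6, p10) → 46.5398
  f13: (p4, p6, p5) → 35.4433
  f14: (p9, p5, p8) → 28.2340
  f15: (p9, p3, p8) → 9.0595
  f16: (p9, p3, p5) → 30.2624
Σ area = 858.054

Check V−E+F: 10 − 24 + 16 = 2.


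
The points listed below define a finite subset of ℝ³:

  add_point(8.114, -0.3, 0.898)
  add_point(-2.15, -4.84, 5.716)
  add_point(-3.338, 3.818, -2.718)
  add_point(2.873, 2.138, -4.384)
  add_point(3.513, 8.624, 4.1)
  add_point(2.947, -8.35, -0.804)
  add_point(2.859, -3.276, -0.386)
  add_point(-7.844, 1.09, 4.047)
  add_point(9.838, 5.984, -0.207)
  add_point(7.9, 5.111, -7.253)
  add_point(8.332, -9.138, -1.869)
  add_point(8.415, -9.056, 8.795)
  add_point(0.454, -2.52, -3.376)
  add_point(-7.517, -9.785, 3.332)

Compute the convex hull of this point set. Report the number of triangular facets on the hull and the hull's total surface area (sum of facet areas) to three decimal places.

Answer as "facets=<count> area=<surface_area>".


Hull vertices (11/14): indices [1, 2, 4, 5, 7, 8, 9, 10, 11, 12, 13].

Per-facet area ½‖(b−a)×(c−a)‖:
  f1: (p4, p11, p7) → 123.1323
  f2: (p4, p11, p8) → 71.0625
  f3: (p4, p9, p8) → 27.9876
  f4: (p1, p11, p7) → 20.1205
  f5: (p1, p13, p7) → 32.0960
  f6: (p1, p13, p11) → 39.7481
  f7: (p10, p13, p11) → 84.8041
  f8: (p10, p11, p8) → 80.9567
  f9: (p10, p9, p8) → 54.5066
  f10: (p2, p4, p7) → 46.2625
  f11: (p2, p4, p9) → 60.3590
  f12: (p2, p13, p7) → 45.2597
  f13: (p12, p10, p9) → 58.9743
  f14: (p12, p2, p9) → 41.1326
  f15: (p12, p2, p13) → 46.7423
  f16: (p5, p10, p13) → 10.0237
  f17: (p5, p12, p13) → 38.6446
  f18: (p5, p12, p10) → 17.3665
Σ area = 899.180

Euler characteristic 11−27+18 = 2 ✓

facets=18 area=899.180


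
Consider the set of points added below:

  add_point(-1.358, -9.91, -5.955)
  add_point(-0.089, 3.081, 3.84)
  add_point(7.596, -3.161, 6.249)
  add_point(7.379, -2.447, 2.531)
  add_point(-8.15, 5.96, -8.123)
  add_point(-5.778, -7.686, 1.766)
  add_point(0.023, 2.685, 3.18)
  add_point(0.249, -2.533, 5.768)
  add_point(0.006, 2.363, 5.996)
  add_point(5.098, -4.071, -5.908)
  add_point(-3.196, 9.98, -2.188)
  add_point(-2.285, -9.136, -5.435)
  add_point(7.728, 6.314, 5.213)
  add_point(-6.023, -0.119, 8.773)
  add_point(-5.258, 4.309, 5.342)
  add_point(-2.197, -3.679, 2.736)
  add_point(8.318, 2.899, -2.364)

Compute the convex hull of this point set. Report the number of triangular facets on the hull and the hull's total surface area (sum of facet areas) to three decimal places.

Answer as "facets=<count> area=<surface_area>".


facets=20 area=922.112

12 of the 17 inputs are extreme points: [0, 2, 3, 4, 5, 9, 10, 11, 12, 13, 14, 16].

Area of each hull facet:
  f1: (p9, p16, p4) → 70.2141
  f2: (p9, p0, p4) → 71.6999
  f3: (p9, p2, p0) → 53.0335
  f4: (p10, p16, p4) → 57.2652
  f5: (p5, p13, p4) → 86.0644
  f6: (p5, p2, p0) → 67.5378
  f7: (p5, p2, p13) → 69.7515
  f8: (p3, p2, p16) → 8.5504
  f9: (p3, p9, p16) → 28.6970
  f10: (p3, p9, p2) → 6.9582
  f11: (p14, p13, p4) → 29.6581
  f12: (p14, p10, p4) → 41.6335
  f13: (p12, p2, p16) → 37.7864
  f14: (p12, p10, p16) → 53.9501
  f15: (p12, p14, p10) → 60.3071
  f16: (p12, p2, p13) → 66.4784
  f17: (p12, p14, p13) → 35.8768
  f18: (p11, p0, p4) → 7.3944
  f19: (p11, p5, p4) → 65.7657
  f20: (p11, p5, p0) → 3.4888
Σ area = 922.112

Euler: V−E+F = 12−30+20 = 2.


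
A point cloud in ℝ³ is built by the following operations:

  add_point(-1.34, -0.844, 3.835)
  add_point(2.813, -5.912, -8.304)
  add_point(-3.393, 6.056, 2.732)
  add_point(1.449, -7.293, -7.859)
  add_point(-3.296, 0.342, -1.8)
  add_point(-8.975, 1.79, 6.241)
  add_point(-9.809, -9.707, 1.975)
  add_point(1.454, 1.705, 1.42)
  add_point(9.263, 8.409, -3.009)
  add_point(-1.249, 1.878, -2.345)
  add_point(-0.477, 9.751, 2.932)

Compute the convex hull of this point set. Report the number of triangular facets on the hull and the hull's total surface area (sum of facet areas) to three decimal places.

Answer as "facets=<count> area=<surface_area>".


facets=16 area=676.467

Points on the hull: [0, 1, 2, 3, 4, 5, 6, 8, 9, 10] (10 of 11).

Per-facet area ½‖(b−a)×(c−a)‖:
  f1: (p0, p5, p6) → 48.8905
  f2: (p0, p1, p8) → 100.2033
  f3: (p4, p5, p6) → 56.6161
  f4: (p3, p0, p6) → 79.9316
  f5: (p3, p0, p1) → 13.5838
  f6: (p3, p4, p6) → 67.0833
  f7: (p3, p4, p1) → 10.7721
  f8: (p10, p0, p8) → 61.2764
  f9: (p10, p0, p5) → 43.9219
  f10: (p9, p1, p8) → 65.7488
  f11: (p9, p4, p1) → 13.8870
  f12: (p9, p10, p8) → 51.8410
  f13: (p9, p10, p4) → 11.2086
  f14: (p2, p4, p5) → 28.3631
  f15: (p2, p10, p5) → 9.8331
  f16: (p2, p10, p4) → 13.3070
Σ area = 676.467

Euler characteristic 10−24+16 = 2 ✓


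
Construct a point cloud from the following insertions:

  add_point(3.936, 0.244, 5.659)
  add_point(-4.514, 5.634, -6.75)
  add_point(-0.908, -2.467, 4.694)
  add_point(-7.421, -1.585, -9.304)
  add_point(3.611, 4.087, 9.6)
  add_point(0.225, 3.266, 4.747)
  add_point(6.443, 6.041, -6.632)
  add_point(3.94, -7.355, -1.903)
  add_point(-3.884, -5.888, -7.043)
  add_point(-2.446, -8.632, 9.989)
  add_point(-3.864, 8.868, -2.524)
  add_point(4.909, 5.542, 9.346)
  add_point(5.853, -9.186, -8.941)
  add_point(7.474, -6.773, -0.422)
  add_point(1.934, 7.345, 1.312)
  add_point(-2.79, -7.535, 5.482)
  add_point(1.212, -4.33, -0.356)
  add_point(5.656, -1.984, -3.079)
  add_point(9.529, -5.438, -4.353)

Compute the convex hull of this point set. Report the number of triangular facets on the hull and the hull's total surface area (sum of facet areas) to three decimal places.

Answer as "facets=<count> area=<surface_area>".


Hull vertices (12/19): indices [1, 3, 4, 6, 8, 9, 10, 11, 12, 13, 14, 18].

Triangle areas on the boundary:
  f1: (p9, p10, p3) → 131.7022
  f2: (p6, p11, p18) → 95.3662
  f3: (p8, p9, p3) → 44.0473
  f4: (p4, p9, p10) → 105.3821
  f5: (p4, p11, p10) → 14.7701
  f6: (p4, p11, p9) → 4.1049
  f7: (p12, p6, p3) → 105.0544
  f8: (p12, p6, p18) → 40.8357
  f9: (p12, p8, p3) → 22.2682
  f10: (p12, p8, p9) → 90.3690
  f11: (p1, p10, p3) → 12.5502
  f12: (p1, p6, p3) → 41.3367
  f13: (p1, p6, p10) → 29.0505
  f14: (p14, p11, p10) → 18.0294
  f15: (p14, p6, p10) → 32.8134
  f16: (p14, p6, p11) → 32.4659
  f17: (p13, p12, p18) → 15.9144
  f18: (p13, p12, p9) → 55.6647
  f19: (p13, p11, p18) → 34.2837
  f20: (p13, p11, p9) → 103.0334
Σ area = 1029.042

Euler characteristic 12−30+20 = 2 ✓

facets=20 area=1029.042


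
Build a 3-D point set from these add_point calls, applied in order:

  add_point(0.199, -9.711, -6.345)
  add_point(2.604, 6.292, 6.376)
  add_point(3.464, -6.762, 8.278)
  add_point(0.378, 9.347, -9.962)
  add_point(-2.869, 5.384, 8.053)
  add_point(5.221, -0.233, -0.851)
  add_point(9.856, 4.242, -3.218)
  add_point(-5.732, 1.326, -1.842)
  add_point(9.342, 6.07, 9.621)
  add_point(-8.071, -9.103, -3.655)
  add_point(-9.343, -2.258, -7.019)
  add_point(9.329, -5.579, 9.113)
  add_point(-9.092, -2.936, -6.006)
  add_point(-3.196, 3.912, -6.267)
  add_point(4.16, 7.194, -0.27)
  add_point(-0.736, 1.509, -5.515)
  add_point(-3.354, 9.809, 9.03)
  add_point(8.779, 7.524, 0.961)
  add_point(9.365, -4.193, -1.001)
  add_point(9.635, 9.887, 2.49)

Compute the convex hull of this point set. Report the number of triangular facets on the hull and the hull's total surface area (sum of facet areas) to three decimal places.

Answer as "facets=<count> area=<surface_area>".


13 of the 20 inputs are extreme points: [0, 2, 3, 4, 6, 8, 9, 10, 11, 12, 16, 18, 19].

Per-facet area ½‖(b−a)×(c−a)‖:
  f1: (p3, p0, p10) → 93.4821
  f2: (p3, p0, p6) → 107.6243
  f3: (p9, p0, p10) → 33.5862
  f4: (p9, p2, p0) → 66.1862
  f5: (p12, p9, p10) → 2.3760
  f6: (p11, p8, p6) → 74.3775
  f7: (p11, p2, p0) → 42.7078
  f8: (p16, p3, p10) → 142.8403
  f9: (p16, p12, p10) → 12.1270
  f10: (p16, p11, p8) → 74.1724
  f11: (p16, p11, p2) → 53.2641
  f12: (p16, p12, p9) → 65.9524
  f13: (p19, p8, p6) → 31.0461
  f14: (p19, p3, p6) → 50.8689
  f15: (p19, p16, p8) → 53.1025
  f16: (p19, p16, p3) → 111.2072
  f17: (p18, p0, p6) → 48.4173
  f18: (p18, p11, p6) → 41.1924
  f19: (p18, p11, p0) → 56.5299
  f20: (p4, p9, p2) → 112.3486
  f21: (p4, p16, p2) → 13.1809
  f22: (p4, p16, p9) → 24.6796
Σ area = 1311.270

Check V−E+F: 13 − 33 + 22 = 2.

facets=22 area=1311.270


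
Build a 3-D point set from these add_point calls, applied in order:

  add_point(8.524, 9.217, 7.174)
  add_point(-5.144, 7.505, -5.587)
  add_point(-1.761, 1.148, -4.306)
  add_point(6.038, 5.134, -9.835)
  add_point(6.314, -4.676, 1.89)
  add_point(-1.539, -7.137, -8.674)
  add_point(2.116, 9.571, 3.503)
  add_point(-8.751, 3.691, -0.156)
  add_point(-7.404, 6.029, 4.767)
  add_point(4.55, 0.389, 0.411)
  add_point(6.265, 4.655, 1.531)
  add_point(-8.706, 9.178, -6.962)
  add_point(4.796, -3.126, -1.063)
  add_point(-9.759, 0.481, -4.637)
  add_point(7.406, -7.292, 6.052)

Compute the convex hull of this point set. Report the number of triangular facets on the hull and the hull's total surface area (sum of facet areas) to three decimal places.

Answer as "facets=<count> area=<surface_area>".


9 of the 15 inputs are extreme points: [0, 3, 5, 6, 7, 8, 11, 13, 14].

Triangle areas on the boundary:
  f1: (p3, p14, p0) → 139.5453
  f2: (p5, p14, p13) → 102.3426
  f3: (p5, p3, p14) → 122.2406
  f4: (p8, p14, p13) → 110.6612
  f5: (p8, p14, p0) → 131.1695
  f6: (p7, p8, p13) → 2.8893
  f7: (p11, p3, p0) → 136.6701
  f8: (p11, p7, p8) → 22.2699
  f9: (p11, p7, p13) → 23.6382
  f10: (p11, p5, p13) → 48.3037
  f11: (p11, p5, p3) → 107.6770
  f12: (p6, p8, p0) → 25.9337
  f13: (p6, p11, p0) → 14.2641
  f14: (p6, p11, p8) → 62.1404
Σ area = 1049.746

Euler: V−E+F = 9−21+14 = 2.

facets=14 area=1049.746


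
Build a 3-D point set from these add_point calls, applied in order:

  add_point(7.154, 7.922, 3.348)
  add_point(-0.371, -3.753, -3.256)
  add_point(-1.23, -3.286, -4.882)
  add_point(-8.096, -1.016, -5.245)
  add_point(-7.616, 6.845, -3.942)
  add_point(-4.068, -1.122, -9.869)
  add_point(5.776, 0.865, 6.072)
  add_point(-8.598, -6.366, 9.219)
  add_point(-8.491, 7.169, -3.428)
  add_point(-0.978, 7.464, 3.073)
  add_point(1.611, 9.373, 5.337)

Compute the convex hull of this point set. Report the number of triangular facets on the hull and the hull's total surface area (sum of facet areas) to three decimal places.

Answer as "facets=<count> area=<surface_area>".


facets=16 area=723.262

Points on the hull: [0, 1, 2, 3, 4, 5, 6, 7, 8, 10] (10 of 11).

Per-facet area ½‖(b−a)×(c−a)‖:
  f1: (p8, p10, p7) → 119.0154
  f2: (p8, p10, p0) → 37.1089
  f3: (p6, p10, p7) → 77.8621
  f4: (p6, p10, p0) → 23.2749
  f5: (p3, p5, p7) → 32.7343
  f6: (p3, p8, p7) → 64.1748
  f7: (p3, p8, p5) → 25.1608
  f8: (p4, p5, p0) → 87.0263
  f9: (p4, p8, p0) → 7.6035
  f10: (p4, p8, p5) → 3.5329
  f11: (p1, p6, p0) → 45.8091
  f12: (p1, p6, p7) → 87.6664
  f13: (p2, p5, p0) → 45.4642
  f14: (p2, p1, p0) → 13.3554
  f15: (p2, p5, p7) → 41.0231
  f16: (p2, p1, p7) → 12.4500
Σ area = 723.262

Euler: V−E+F = 10−24+16 = 2.


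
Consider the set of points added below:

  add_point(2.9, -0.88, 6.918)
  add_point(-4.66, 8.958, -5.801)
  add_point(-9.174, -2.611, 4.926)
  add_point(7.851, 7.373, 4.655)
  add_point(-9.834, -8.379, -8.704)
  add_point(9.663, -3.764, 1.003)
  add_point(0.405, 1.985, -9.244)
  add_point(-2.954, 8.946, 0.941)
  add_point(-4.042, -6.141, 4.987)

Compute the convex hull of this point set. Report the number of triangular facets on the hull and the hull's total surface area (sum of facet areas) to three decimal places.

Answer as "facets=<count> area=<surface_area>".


Extreme-point indices: [0, 1, 2, 3, 4, 5, 6, 7, 8] — 9 of 9 on the boundary.

Per-facet area ½‖(b−a)×(c−a)‖:
  f1: (p3, p0, p5) → 45.1980
  f2: (p6, p5, p4) → 108.0255
  f3: (p6, p1, p4) → 67.0119
  f4: (p6, p3, p5) → 86.0103
  f5: (p6, p3, p1) → 73.5501
  f6: (p8, p5, p4) → 107.7074
  f7: (p8, p0, p5) → 40.8453
  f8: (p2, p8, p0) → 26.4276
  f9: (p2, p3, p0) → 50.2298
  f10: (p2, p1, p4) → 115.3813
  f11: (p2, p8, p4) → 45.4307
  f12: (p7, p3, p1) → 33.6964
  f13: (p7, p2, p1) → 46.9848
  f14: (p7, p2, p3) → 77.2224
Σ area = 923.722

Euler: V−E+F = 9−21+14 = 2.

facets=14 area=923.722


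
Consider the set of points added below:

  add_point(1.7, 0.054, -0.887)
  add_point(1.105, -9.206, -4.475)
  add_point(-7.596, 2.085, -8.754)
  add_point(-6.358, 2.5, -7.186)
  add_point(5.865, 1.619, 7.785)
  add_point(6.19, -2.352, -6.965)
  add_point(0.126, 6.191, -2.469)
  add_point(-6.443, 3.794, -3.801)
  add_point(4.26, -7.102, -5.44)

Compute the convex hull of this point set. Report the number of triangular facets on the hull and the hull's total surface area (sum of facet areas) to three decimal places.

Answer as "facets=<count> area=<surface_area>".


Hull vertices (7/9): indices [1, 2, 4, 5, 6, 7, 8].

Area of each hull facet:
  f1: (p6, p5, p2) → 60.8328
  f2: (p6, p4, p5) → 70.5203
  f3: (p8, p5, p2) → 39.0033
  f4: (p8, p1, p2) → 29.1183
  f5: (p8, p4, p5) → 40.8081
  f6: (p8, p4, p1) → 30.6947
  f7: (p7, p6, p2) → 16.7685
  f8: (p7, p6, p4) → 40.0746
  f9: (p7, p1, p2) → 39.4749
  f10: (p7, p4, p1) → 115.0155
Σ area = 482.311

Euler characteristic 7−15+10 = 2 ✓

facets=10 area=482.311


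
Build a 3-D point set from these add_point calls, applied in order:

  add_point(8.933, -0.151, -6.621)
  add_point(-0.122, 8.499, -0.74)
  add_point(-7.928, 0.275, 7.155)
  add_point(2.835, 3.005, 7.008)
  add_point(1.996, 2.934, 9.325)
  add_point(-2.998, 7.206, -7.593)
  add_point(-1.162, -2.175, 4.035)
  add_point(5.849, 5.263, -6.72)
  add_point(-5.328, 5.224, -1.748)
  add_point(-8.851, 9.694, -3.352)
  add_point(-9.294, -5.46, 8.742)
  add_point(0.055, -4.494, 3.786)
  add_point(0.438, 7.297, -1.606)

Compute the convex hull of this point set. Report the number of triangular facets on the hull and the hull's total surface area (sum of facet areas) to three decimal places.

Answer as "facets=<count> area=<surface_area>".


facets=16 area=733.636

Hull vertices (10/13): indices [0, 1, 2, 3, 4, 5, 7, 9, 10, 11].

Area of each hull facet:
  f1: (p1, p4, p9) → 47.1804
  f2: (p5, p0, p10) → 150.8498
  f3: (p5, p9, p10) → 73.6808
  f4: (p5, p1, p9) → 27.7789
  f5: (p11, p0, p10) → 31.6137
  f6: (p11, p4, p10) → 50.2838
  f7: (p11, p4, p0) → 67.8135
  f8: (p2, p9, p10) → 25.6561
  f9: (p2, p4, p10) → 29.4401
  f10: (p2, p4, p9) → 74.1645
  f11: (p3, p4, p0) → 4.6182
  f12: (p7, p5, p0) → 21.0946
  f13: (p7, p5, p1) → 31.1297
  f14: (p7, p3, p0) → 44.3018
  f15: (p7, p1, p4) → 50.8092
  f16: (p7, p3, p4) → 3.2213
Σ area = 733.636

Euler characteristic 10−24+16 = 2 ✓


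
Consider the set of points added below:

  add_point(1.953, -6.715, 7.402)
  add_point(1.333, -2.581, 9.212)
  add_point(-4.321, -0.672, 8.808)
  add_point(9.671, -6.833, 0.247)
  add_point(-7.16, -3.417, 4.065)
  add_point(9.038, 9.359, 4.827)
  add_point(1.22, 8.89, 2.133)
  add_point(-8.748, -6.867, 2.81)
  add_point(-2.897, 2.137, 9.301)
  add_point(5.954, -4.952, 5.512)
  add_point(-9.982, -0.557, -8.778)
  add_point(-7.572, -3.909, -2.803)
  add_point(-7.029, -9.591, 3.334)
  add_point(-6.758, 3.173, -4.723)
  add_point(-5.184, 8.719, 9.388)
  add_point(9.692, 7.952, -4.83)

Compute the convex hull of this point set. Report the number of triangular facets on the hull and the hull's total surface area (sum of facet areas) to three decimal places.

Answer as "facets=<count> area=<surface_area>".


Hull vertices (14/16): indices [0, 1, 2, 3, 5, 6, 7, 8, 9, 10, 12, 13, 14, 15].

Triangle areas on the boundary:
  f1: (p3, p15, p10) → 161.8777
  f2: (p3, p12, p10) → 132.2871
  f3: (p3, p0, p12) → 50.2400
  f4: (p7, p12, p10) → 17.5077
  f5: (p7, p14, p10) → 114.2126
  f6: (p2, p0, p12) → 42.1542
  f7: (p2, p7, p12) → 15.5168
  f8: (p2, p7, p14) → 35.5048
  f9: (p5, p3, p15) → 75.1339
  f10: (p5, p6, p15) → 39.0434
  f11: (p5, p6, p14) → 37.0458
  f12: (p13, p15, p10) → 41.8280
  f13: (p13, p6, p15) → 65.4860
  f14: (p13, p14, p10) → 25.4098
  f15: (p13, p6, p14) → 57.9262
  f16: (p1, p2, p0) → 12.5358
  f17: (p1, p5, p14) → 87.4559
  f18: (p8, p2, p14) → 8.0640
  f19: (p8, p1, p14) → 8.5267
  f20: (p8, p1, p2) → 9.4231
  f21: (p9, p5, p3) → 48.8388
  f22: (p9, p1, p5) → 45.9356
  f23: (p9, p3, p0) → 11.8336
  f24: (p9, p1, p0) → 10.8267
Σ area = 1154.614

Euler: V−E+F = 14−36+24 = 2.

facets=24 area=1154.614


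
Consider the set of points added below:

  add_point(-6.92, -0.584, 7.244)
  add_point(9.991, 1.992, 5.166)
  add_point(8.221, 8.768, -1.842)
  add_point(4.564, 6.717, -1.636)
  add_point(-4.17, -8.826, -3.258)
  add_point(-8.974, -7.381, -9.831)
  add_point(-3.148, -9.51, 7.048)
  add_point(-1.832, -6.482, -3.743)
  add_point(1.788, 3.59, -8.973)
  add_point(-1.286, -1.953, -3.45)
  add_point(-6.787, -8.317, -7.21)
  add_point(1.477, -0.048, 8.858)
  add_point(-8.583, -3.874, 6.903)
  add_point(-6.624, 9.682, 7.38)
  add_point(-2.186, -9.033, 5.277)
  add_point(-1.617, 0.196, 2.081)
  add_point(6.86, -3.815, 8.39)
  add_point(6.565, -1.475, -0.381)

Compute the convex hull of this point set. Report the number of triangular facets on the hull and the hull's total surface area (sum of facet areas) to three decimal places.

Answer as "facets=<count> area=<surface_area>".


Extreme-point indices: [1, 2, 4, 5, 6, 7, 8, 10, 11, 12, 13, 14, 16, 17] — 14 of 18 on the boundary.

Facet areas (half cross-product norm):
  f1: (p8, p13, p5) → 149.0145
  f2: (p12, p13, p5) → 113.7628
  f3: (p12, p6, p5) → 66.5295
  f4: (p11, p13, p1) → 56.4854
  f5: (p11, p12, p13) → 65.6115
  f6: (p11, p12, p6) → 39.4432
  f7: (p2, p13, p1) → 85.1873
  f8: (p2, p8, p13) → 94.6485
  f9: (p16, p11, p1) → 24.1194
  f10: (p16, p11, p6) → 34.7134
  f11: (p10, p8, p5) → 26.1129
  f12: (p10, p6, p5) → 11.9743
  f13: (p10, p4, p6) → 11.5537
  f14: (p17, p2, p1) → 34.9729
  f15: (p17, p2, p8) → 50.5786
  f16: (p17, p16, p1) → 26.3231
  f17: (p17, p16, p4) → 60.2528
  f18: (p17, p10, p8) → 79.8774
  f19: (p14, p4, p6) → 6.1745
  f20: (p14, p16, p6) → 10.9215
  f21: (p14, p16, p4) → 42.5328
  f22: (p7, p10, p4) → 7.8324
  f23: (p7, p17, p4) → 8.8358
  f24: (p7, p17, p10) → 9.6007
Σ area = 1117.059

Euler: V−E+F = 14−36+24 = 2.

facets=24 area=1117.059


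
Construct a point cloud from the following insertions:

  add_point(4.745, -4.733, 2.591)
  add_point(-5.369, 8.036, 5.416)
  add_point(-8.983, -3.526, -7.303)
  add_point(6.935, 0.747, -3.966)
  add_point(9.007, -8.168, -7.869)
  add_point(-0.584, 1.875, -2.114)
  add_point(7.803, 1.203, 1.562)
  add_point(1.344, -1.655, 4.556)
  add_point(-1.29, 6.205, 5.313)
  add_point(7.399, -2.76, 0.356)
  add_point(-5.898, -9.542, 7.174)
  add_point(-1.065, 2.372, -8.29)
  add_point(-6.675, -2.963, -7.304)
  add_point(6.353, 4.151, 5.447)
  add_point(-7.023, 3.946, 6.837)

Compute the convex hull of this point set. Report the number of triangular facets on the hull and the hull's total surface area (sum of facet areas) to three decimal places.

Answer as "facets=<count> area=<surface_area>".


Points on the hull: [0, 1, 2, 3, 4, 6, 9, 10, 11, 13, 14] (11 of 15).

Per-facet area ½‖(b−a)×(c−a)‖:
  f1: (p10, p4, p2) → 143.6542
  f2: (p11, p4, p2) → 71.8471
  f3: (p11, p1, p2) → 76.2823
  f4: (p11, p13, p1) → 88.2843
  f5: (p14, p1, p2) → 36.7060
  f6: (p14, p10, p2) → 98.4728
  f7: (p14, p13, p1) → 28.5667
  f8: (p14, p13, p10) → 90.8554
  f9: (p0, p10, p4) → 63.3307
  f10: (p0, p13, p10) → 54.6093
  f11: (p3, p11, p4) → 45.4079
  f12: (p3, p11, p13) → 43.7262
  f13: (p9, p0, p4) → 18.9828
  f14: (p9, p0, p13) → 17.2555
  f15: (p6, p3, p4) → 25.2594
  f16: (p6, p3, p13) → 9.3678
  f17: (p6, p9, p4) → 13.9710
  f18: (p6, p9, p13) → 7.0595
Σ area = 933.639

Check V−E+F: 11 − 27 + 18 = 2.

facets=18 area=933.639


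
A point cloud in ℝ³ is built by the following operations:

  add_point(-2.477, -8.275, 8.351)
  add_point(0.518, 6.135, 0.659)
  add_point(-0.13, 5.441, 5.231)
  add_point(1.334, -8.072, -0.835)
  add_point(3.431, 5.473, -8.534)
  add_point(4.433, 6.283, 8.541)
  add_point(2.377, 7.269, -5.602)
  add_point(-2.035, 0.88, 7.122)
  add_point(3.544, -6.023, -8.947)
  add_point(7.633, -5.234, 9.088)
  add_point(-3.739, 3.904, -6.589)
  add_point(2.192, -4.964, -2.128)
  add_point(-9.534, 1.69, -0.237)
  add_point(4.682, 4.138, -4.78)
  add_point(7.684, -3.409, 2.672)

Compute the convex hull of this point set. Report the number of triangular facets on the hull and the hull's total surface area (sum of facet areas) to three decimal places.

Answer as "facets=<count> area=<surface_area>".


Hull vertices (14/15): indices [0, 1, 2, 3, 4, 5, 6, 7, 8, 9, 10, 12, 13, 14].

Facet areas (half cross-product norm):
  f1: (p3, p8, p12) → 63.1067
  f2: (p10, p6, p12) → 25.3817
  f3: (p10, p8, p12) → 52.7941
  f4: (p13, p5, p14) → 61.9441
  f5: (p0, p3, p12) → 69.1613
  f6: (p4, p10, p6) → 12.6156
  f7: (p4, p10, p8) → 42.8959
  f8: (p4, p5, p6) → 17.6475
  f9: (p4, p13, p5) → 15.6745
  f10: (p4, p8, p14) → 70.4569
  f11: (p4, p13, p14) → 9.6339
  f12: (p1, p5, p6) → 20.3009
  f13: (p1, p2, p5) → 11.9788
  f14: (p1, p6, p12) → 35.4092
  f15: (p1, p2, p12) → 25.5991
  f16: (p9, p0, p3) → 50.0854
  f17: (p9, p8, p14) → 23.6361
  f18: (p9, p3, p8) → 42.5928
  f19: (p9, p5, p14) → 38.0054
  f20: (p9, p0, p5) → 63.3078
  f21: (p7, p0, p12) → 48.2800
  f22: (p7, p0, p5) → 30.3652
  f23: (p7, p2, p12) → 27.8347
  f24: (p7, p2, p5) → 14.7521
Σ area = 873.460

Check V−E+F: 14 − 36 + 24 = 2.

facets=24 area=873.460


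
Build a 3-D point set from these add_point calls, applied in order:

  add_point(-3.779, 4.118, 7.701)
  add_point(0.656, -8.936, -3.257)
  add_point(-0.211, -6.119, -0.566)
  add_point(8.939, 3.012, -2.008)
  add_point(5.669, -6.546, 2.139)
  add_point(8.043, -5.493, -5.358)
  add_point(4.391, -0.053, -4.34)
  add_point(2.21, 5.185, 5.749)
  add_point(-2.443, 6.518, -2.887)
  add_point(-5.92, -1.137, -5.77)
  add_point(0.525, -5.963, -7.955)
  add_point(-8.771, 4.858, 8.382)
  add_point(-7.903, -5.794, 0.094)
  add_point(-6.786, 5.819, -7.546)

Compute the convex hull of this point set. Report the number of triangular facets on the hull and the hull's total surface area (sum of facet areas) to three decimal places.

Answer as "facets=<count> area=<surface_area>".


facets=20 area=831.889

12 of the 14 inputs are extreme points: [0, 1, 3, 4, 5, 7, 8, 9, 10, 11, 12, 13].

Per-facet area ½‖(b−a)×(c−a)‖:
  f1: (p13, p8, p11) → 40.0053
  f2: (p13, p8, p3) → 28.4888
  f3: (p12, p13, p11) → 89.5018
  f4: (p12, p4, p11) → 92.9409
  f5: (p12, p4, p1) → 36.5985
  f6: (p10, p12, p1) → 26.8809
  f7: (p7, p4, p3) → 54.8222
  f8: (p7, p8, p11) → 54.1489
  f9: (p7, p8, p3) → 49.3027
  f10: (p5, p4, p1) → 27.8232
  f11: (p5, p10, p1) → 21.3569
  f12: (p5, p4, p3) → 35.7546
  f13: (p5, p13, p3) → 77.5167
  f14: (p5, p10, p13) → 49.6932
  f15: (p9, p12, p13) → 19.0345
  f16: (p9, p10, p13) → 24.4720
  f17: (p9, p10, p12) → 32.2757
  f18: (p0, p4, p11) → 25.5116
  f19: (p0, p7, p11) → 5.7454
  f20: (p0, p7, p4) → 40.0154
Σ area = 831.889

Euler characteristic 12−30+20 = 2 ✓


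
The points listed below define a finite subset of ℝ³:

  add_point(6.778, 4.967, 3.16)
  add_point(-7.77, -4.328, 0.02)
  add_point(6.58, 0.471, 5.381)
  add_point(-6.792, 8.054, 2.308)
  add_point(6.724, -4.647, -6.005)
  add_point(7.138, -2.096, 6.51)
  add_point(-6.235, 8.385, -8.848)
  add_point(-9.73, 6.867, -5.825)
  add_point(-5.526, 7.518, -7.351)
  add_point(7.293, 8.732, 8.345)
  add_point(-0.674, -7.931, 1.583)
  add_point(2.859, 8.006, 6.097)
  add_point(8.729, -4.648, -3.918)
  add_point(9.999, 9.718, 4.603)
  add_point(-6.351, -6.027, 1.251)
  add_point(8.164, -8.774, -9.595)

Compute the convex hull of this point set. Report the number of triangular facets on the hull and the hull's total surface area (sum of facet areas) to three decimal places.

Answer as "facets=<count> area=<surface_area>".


11 of the 16 inputs are extreme points: [1, 3, 5, 6, 7, 9, 10, 12, 13, 14, 15].

Triangle areas on the boundary:
  f1: (p6, p15, p7) → 52.8671
  f2: (p6, p15, p13) → 214.3749
  f3: (p1, p15, p7) → 121.6372
  f4: (p1, p14, p15) → 22.4324
  f5: (p5, p14, p9) → 77.7846
  f6: (p5, p9, p13) → 25.8456
  f7: (p3, p9, p13) → 35.2993
  f8: (p3, p6, p13) → 94.8213
  f9: (p3, p6, p7) → 20.2840
  f10: (p3, p1, p7) → 52.0654
  f11: (p3, p14, p9) → 108.2436
  f12: (p3, p1, p14) → 13.6012
  f13: (p10, p14, p15) → 35.4183
  f14: (p10, p5, p15) → 77.8426
  f15: (p10, p5, p14) → 27.7310
  f16: (p12, p15, p13) → 23.2745
  f17: (p12, p5, p13) → 66.7074
  f18: (p12, p5, p15) → 16.5926
Σ area = 1086.823

Euler characteristic 11−27+18 = 2 ✓

facets=18 area=1086.823
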